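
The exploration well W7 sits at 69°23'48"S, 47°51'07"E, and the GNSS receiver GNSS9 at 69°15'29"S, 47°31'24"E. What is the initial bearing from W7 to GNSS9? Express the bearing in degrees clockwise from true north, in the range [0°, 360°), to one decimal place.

W7: φ = -69.39667°, λ = +47.85194°
GNSS9: φ = -69.25806°, λ = +47.52333°
Δλ = -0.3286°
y = sin Δλ · cos φ₂ = -0.002031
x = cos φ₁ sin φ₂ − sin φ₁ cos φ₂ cos Δλ = 0.002414
θ = atan2(y, x) = -40.0811° → 319.9189° (mod 360°)

319.9°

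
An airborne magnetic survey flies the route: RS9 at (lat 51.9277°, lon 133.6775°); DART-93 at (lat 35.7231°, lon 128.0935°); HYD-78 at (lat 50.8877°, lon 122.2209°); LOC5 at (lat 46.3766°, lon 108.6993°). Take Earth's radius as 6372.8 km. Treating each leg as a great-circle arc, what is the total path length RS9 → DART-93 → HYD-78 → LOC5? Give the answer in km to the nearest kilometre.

4718 km

RS9→DART-93: c = 0.291215 rad, d = 1855.86 km
DART-93→HYD-78: c = 0.274759 rad, d = 1750.99 km
HYD-78→LOC5: c = 0.174356 rad, d = 1111.14 km
Total = 1855.86 + 1750.99 + 1111.14 = 4717.98 km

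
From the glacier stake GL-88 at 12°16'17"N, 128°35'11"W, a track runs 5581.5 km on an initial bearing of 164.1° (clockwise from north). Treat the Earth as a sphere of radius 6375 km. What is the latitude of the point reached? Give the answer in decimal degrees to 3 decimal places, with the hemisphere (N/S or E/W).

35.837°S

GL-88: φ = +12.27139°, λ = -128.58639°
δ = d/R = 5581.5/6375 = 0.875529 rad
φ₂ = arcsin(sin φ₁ cos δ + cos φ₁ sin δ cos θ)
   = arcsin(0.21254·0.64059 + 0.97715·0.76788·-0.96174) = -35.83679°
λ₂ = λ₁ + atan2(sin θ sin δ cos φ₁, cos δ − sin φ₁ sin φ₂) = -113.54636°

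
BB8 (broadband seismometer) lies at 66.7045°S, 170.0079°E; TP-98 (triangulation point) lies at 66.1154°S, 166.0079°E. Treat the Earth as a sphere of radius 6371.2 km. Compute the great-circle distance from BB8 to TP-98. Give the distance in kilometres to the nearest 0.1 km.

189.6 km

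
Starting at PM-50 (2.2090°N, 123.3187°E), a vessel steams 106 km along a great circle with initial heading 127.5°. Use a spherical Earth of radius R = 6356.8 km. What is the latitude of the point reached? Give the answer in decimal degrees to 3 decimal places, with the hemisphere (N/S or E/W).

δ = d/R = 106/6356.8 = 0.016675 rad
φ₂ = arcsin(sin φ₁ cos δ + cos φ₁ sin δ cos θ)
   = arcsin(0.03854·0.99986 + 0.99926·0.01667·-0.60876) = 1.62721°
λ₂ = λ₁ + atan2(sin θ sin δ cos φ₁, cos δ − sin φ₁ sin φ₂) = 124.07697°

1.627°N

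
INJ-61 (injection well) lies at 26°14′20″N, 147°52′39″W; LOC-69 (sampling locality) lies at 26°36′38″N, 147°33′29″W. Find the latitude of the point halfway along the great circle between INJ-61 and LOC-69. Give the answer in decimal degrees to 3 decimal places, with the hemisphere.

INJ-61: φ = +26.23889°, λ = -147.87750°
LOC-69: φ = +26.61056°, λ = -147.55806°
Bx = cos φ₂ cos Δλ = 0.894058,  By = cos φ₂ sin Δλ = 0.004985
φₘ = atan2(sin φ₁ + sin φ₂, √((cos φ₁ + Bx)² + By²)) = 26.42481°
λₘ = λ₁ + atan2(By, cos φ₁ + Bx) = -147.71804°

26.425°N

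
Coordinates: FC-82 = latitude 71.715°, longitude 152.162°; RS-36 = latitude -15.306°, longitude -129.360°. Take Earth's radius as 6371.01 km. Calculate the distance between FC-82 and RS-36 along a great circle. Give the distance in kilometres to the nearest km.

11227 km

Δφ = -87.0210°,  Δλ = 78.4780°
a = sin²(Δφ/2) + cos φ₁ cos φ₂ sin²(Δλ/2) = 0.595100
c = 2·arcsin(√a) = 1.762162 rad = 100.9644°
d = R·c = 6371.01 × 1.762162 = 11226.8 km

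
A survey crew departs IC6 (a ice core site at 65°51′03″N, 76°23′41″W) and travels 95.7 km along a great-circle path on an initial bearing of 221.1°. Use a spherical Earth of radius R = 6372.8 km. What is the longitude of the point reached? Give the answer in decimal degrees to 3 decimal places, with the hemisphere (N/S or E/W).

77.743°W

IC6: φ = +65.85083°, λ = -76.39472°
δ = d/R = 95.7/6372.8 = 0.015017 rad
φ₂ = arcsin(sin φ₁ cos δ + cos φ₁ sin δ cos θ)
   = arcsin(0.91248·0.99989 + 0.40911·0.01502·-0.75356) = 65.19640°
λ₂ = λ₁ + atan2(sin θ sin δ cos φ₁, cos δ − sin φ₁ sin φ₂) = -77.74306°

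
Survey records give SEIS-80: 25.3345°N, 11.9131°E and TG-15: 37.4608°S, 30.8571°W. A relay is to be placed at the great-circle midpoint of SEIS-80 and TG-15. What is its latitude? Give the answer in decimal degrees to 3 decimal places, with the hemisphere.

6.506°S

Bx = cos φ₂ cos Δλ = 0.582693,  By = cos φ₂ sin Δλ = -0.539017
φₘ = atan2(sin φ₁ + sin φ₂, √((cos φ₁ + Bx)² + By²)) = -6.50567°
λₘ = λ₁ + atan2(By, cos φ₁ + Bx) = -8.01773°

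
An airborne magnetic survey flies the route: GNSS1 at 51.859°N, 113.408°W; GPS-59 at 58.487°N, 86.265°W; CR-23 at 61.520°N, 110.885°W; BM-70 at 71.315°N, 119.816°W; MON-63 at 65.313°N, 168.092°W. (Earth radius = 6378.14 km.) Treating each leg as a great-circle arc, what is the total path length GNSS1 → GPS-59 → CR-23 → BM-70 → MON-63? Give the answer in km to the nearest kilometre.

6450 km

GNSS1→GPS-59: c = 0.291669 rad, d = 1860.31 km
GPS-59→CR-23: c = 0.219803 rad, d = 1401.94 km
CR-23→BM-70: c = 0.181519 rad, d = 1157.75 km
BM-70→MON-63: c = 0.318307 rad, d = 2030.21 km
Total = 1860.31 + 1401.94 + 1157.75 + 2030.21 = 6450.20 km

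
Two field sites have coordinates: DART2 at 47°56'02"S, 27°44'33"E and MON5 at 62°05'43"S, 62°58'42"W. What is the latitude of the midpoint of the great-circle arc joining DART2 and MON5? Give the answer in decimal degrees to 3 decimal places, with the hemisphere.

63.453°S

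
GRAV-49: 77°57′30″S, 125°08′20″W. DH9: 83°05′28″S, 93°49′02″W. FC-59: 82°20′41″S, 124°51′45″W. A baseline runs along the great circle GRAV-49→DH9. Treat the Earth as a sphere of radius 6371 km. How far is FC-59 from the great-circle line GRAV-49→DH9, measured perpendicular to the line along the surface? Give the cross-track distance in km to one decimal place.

243.1 km

GRAV-49: φ = -77.95833°, λ = -125.13889°
DH9: φ = -83.09111°, λ = -93.81722°
FC-59: φ = -82.34472°, λ = -124.86250°
δ₁₃ = central angle GRAV-49→FC-59 = 0.076561 rad  (haversine)
θ₁₃ = bearing GRAV-49→FC-59 = 179.519°,  θ₁₂ = bearing GRAV-49→DH9 = 149.606°
dₓₜ = R·arcsin(sin δ₁₃ · sin(θ₁₃ − θ₁₂)) = 6371·arcsin(0.07649·sin(29.913°)) = 243.062 km
|dₓₜ| = 243.062 km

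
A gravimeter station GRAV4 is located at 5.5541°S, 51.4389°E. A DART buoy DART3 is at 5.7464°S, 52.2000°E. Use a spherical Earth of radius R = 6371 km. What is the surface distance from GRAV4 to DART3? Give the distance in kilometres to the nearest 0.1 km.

Δφ = -0.1923°,  Δλ = 0.7611°
a = sin²(Δφ/2) + cos φ₁ cos φ₂ sin²(Δλ/2) = 0.000047
c = 2·arcsin(√a) = 0.013639 rad = 0.7814°
d = R·c = 6371 × 0.013639 = 86.9 km

86.9 km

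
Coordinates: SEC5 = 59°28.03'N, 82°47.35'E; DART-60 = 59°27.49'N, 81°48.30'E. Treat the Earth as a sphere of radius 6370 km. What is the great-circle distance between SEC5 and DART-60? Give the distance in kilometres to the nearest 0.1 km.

SEC5: φ = +59.46717°, λ = +82.78917°
DART-60: φ = +59.45817°, λ = +81.80500°
Δφ = -0.0090°,  Δλ = -0.9842°
a = sin²(Δφ/2) + cos φ₁ cos φ₂ sin²(Δλ/2) = 0.000019
c = 2·arcsin(√a) = 0.008729 rad = 0.5001°
d = R·c = 6370 × 0.008729 = 55.6 km

55.6 km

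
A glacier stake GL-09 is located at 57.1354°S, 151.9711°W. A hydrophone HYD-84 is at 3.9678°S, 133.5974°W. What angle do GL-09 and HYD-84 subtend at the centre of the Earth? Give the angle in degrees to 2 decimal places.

55.12°

Δφ = 53.1676°,  Δλ = 18.3737°
a = sin²(Δφ/2) + cos φ₁ cos φ₂ sin²(Δλ/2) = 0.214061
c = 2·arcsin(√a) = 0.962002 rad = 55.1187°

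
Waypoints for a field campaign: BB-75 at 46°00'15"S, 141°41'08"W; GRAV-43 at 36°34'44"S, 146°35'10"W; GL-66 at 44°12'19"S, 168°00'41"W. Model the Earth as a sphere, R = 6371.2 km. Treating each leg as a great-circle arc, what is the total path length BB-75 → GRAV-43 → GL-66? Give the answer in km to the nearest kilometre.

BB-75: φ = -46.00417°, λ = -141.68556°
GRAV-43: φ = -36.57889°, λ = -146.58611°
GL-66: φ = -44.20528°, λ = -168.01139°
BB-75→GRAV-43: c = 0.176519 rad, d = 1124.64 km
GRAV-43→GL-66: c = 0.313131 rad, d = 1995.02 km
Total = 1124.64 + 1995.02 = 3119.66 km

3120 km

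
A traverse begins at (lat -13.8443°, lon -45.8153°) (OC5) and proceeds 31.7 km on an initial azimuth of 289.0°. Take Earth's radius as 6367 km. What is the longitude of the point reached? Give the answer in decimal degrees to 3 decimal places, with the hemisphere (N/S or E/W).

46.093°W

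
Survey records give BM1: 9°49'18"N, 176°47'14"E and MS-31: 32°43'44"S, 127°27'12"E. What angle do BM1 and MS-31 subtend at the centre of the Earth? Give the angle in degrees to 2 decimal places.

63.39°

BM1: φ = +9.82167°, λ = +176.78722°
MS-31: φ = -32.72889°, λ = +127.45333°
Δφ = -42.5506°,  Δλ = -49.3339°
a = sin²(Δφ/2) + cos φ₁ cos φ₂ sin²(Δλ/2) = 0.276035
c = 2·arcsin(√a) = 1.106347 rad = 63.3890°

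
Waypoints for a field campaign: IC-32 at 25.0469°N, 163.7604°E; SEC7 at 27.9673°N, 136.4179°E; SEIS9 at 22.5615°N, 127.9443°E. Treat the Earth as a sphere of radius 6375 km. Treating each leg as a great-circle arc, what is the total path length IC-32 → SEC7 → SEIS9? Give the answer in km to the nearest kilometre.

3779 km

IC-32→SEC7: c = 0.429186 rad, d = 2736.06 km
SEC7→SEIS9: c = 0.163590 rad, d = 1042.89 km
Total = 2736.06 + 1042.89 = 3778.94 km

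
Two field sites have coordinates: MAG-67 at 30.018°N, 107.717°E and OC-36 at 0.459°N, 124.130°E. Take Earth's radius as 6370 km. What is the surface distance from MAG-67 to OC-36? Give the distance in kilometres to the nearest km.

3717 km

Δφ = -29.5590°,  Δλ = 16.4130°
a = sin²(Δφ/2) + cos φ₁ cos φ₂ sin²(Δλ/2) = 0.082717
c = 2·arcsin(√a) = 0.583453 rad = 33.4294°
d = R·c = 6370 × 0.583453 = 3716.6 km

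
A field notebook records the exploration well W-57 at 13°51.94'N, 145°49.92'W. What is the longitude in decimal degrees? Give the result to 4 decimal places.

145.8320°W

145° + 49.92′/60 = 145 + 0.83200 = 145.8320°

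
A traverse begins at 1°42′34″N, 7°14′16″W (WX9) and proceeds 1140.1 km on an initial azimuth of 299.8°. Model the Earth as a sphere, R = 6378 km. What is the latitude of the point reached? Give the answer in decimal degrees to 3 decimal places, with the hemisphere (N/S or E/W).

WX9: φ = +1.70944°, λ = -7.23778°
δ = d/R = 1140.1/6378 = 0.178755 rad
φ₂ = arcsin(sin φ₁ cos δ + cos φ₁ sin δ cos θ)
   = arcsin(0.02983·0.98407 + 0.99955·0.17780·0.49697) = 6.75826°
λ₂ = λ₁ + atan2(sin θ sin δ cos φ₁, cos δ − sin φ₁ sin φ₂) = -16.17617°

6.758°N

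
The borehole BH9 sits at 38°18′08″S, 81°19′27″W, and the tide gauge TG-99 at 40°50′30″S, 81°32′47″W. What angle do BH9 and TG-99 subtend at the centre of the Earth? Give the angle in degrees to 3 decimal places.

2.545°

BH9: φ = -38.30222°, λ = -81.32417°
TG-99: φ = -40.84167°, λ = -81.54639°
Δφ = -2.5394°,  Δλ = -0.2222°
a = sin²(Δφ/2) + cos φ₁ cos φ₂ sin²(Δλ/2) = 0.000493
c = 2·arcsin(√a) = 0.044422 rad = 2.5452°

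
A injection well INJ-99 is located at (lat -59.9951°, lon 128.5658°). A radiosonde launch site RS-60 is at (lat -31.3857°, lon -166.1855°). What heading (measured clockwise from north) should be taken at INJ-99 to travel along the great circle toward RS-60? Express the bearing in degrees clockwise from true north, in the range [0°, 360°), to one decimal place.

Δλ = 65.2487°
y = sin Δλ · cos φ₂ = 0.775256
x = cos φ₁ sin φ₂ − sin φ₁ cos φ₂ cos Δλ = 0.049082
θ = atan2(y, x) = 86.3774° → 86.3774° (mod 360°)

86.4°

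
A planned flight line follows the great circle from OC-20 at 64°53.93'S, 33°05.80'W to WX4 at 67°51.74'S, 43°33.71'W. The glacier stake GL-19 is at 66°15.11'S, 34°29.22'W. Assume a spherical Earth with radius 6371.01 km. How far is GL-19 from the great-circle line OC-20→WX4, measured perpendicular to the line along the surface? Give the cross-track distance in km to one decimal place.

75.8 km

OC-20: φ = -64.89883°, λ = -33.09667°
WX4: φ = -67.86233°, λ = -43.56183°
GL-19: φ = -66.25183°, λ = -34.48700°
δ₁₃ = central angle OC-20→GL-19 = 0.025656 rad  (haversine)
θ₁₃ = bearing OC-20→GL-19 = 202.389°,  θ₁₂ = bearing OC-20→WX4 = 230.028°
dₓₜ = R·arcsin(sin δ₁₃ · sin(θ₁₃ − θ₁₂)) = 6371.01·arcsin(0.02565·sin(-27.639°)) = -75.820 km
|dₓₜ| = 75.820 km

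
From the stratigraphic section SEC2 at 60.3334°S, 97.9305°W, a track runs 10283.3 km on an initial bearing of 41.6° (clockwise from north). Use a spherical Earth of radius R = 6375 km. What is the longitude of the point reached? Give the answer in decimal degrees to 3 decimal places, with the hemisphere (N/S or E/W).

δ = d/R = 10283.3/6375 = 1.613067 rad
φ₂ = arcsin(sin φ₁ cos δ + cos φ₁ sin δ cos θ)
   = arcsin(-0.86892·-0.04226 + 0.49495·0.99911·0.74780) = 23.98593°
λ₂ = λ₁ + atan2(sin θ sin δ cos φ₁, cos δ − sin φ₁ sin φ₂) = -51.37597°

51.376°W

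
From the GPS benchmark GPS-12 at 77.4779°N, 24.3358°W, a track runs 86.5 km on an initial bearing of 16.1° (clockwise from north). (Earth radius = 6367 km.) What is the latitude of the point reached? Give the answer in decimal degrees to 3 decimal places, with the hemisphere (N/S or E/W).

δ = d/R = 86.5/6367 = 0.013586 rad
φ₂ = arcsin(sin φ₁ cos δ + cos φ₁ sin δ cos θ)
   = arcsin(0.97621·0.99991 + 0.21682·0.01359·0.96078) = 78.22383°
λ₂ = λ₁ + atan2(sin θ sin δ cos φ₁, cos δ − sin φ₁ sin φ₂) = -23.27809°

78.224°N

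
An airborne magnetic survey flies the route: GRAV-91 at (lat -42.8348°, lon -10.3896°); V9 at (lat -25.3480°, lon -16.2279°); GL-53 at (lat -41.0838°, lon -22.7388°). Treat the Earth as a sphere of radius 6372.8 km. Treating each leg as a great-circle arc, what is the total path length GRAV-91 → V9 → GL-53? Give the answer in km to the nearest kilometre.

3867 km

GRAV-91→V9: c = 0.316442 rad, d = 2016.62 km
V9→GL-53: c = 0.290401 rad, d = 1850.67 km
Total = 2016.62 + 1850.67 = 3867.29 km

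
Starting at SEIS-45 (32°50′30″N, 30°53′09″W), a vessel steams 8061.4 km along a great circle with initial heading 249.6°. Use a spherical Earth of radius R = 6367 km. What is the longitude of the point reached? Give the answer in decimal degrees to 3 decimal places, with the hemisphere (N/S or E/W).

SEIS-45: φ = +32.84167°, λ = -30.88583°
δ = d/R = 8061.4/6367 = 1.266122 rad
φ₂ = arcsin(sin φ₁ cos δ + cos φ₁ sin δ cos θ)
   = arcsin(0.54232·0.29998 + 0.84017·0.95394·-0.34857) = -6.70092°
λ₂ = λ₁ + atan2(sin θ sin δ cos φ₁, cos δ − sin φ₁ sin φ₂) = -95.07877°

95.079°W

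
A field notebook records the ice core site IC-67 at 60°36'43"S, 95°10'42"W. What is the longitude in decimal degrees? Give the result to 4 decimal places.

95.1783°W

95° + 10′/60 + 42″/3600 = 95 + 0.16667 + 0.01167 = 95.1783°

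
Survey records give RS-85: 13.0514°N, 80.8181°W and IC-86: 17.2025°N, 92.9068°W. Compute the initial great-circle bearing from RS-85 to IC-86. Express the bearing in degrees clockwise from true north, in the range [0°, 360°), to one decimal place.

Δλ = -12.0887°
y = sin Δλ · cos φ₂ = -0.200057
x = cos φ₁ sin φ₂ − sin φ₁ cos φ₂ cos Δλ = 0.077171
θ = atan2(y, x) = -68.9062° → 291.0938° (mod 360°)

291.1°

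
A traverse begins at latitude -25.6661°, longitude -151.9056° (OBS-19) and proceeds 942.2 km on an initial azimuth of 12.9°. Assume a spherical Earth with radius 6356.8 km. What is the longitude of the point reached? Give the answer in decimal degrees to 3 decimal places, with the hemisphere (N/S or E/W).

δ = d/R = 942.2/6356.8 = 0.148219 rad
φ₂ = arcsin(sin φ₁ cos δ + cos φ₁ sin δ cos θ)
   = arcsin(-0.43313·0.98904 + 0.90133·0.14768·0.97476) = -17.37534°
λ₂ = λ₁ + atan2(sin θ sin δ cos φ₁, cos δ − sin φ₁ sin φ₂) = -149.92591°

149.926°W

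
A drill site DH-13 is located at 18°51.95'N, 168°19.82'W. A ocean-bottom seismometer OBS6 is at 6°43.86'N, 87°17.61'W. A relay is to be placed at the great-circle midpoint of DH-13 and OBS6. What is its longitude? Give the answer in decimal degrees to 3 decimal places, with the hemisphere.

126.630°W

DH-13: φ = +18.86583°, λ = -168.33033°
OBS6: φ = +6.73100°, λ = -87.29350°
Bx = cos φ₂ cos Δλ = 0.154726,  By = cos φ₂ sin Δλ = 0.980980
φₘ = atan2(sin φ₁ + sin φ₂, √((cos φ₁ + Bx)² + By²)) = 16.63408°
λₘ = λ₁ + atan2(By, cos φ₁ + Bx) = -126.62971°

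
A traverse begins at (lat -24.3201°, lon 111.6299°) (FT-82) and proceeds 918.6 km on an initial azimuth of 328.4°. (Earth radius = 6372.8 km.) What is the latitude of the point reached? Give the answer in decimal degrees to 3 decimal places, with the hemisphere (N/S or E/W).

δ = d/R = 918.6/6372.8 = 0.144144 rad
φ₂ = arcsin(sin φ₁ cos δ + cos φ₁ sin δ cos θ)
   = arcsin(-0.41183·0.98963 + 0.91126·0.14365·0.85173) = -17.22193°
λ₂ = λ₁ + atan2(sin θ sin δ cos φ₁, cos δ − sin φ₁ sin φ₂) = 107.11024°

17.222°S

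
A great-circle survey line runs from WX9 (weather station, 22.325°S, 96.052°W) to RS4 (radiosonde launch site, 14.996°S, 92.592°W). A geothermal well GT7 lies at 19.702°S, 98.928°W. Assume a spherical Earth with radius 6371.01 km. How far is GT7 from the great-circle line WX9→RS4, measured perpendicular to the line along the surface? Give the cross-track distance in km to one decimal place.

δ₁₃ = central angle WX9→GT7 = 0.065504 rad  (haversine)
θ₁₃ = bearing WX9→GT7 = 313.809°,  θ₁₂ = bearing WX9→RS4 = 24.674°
dₓₜ = R·arcsin(sin δ₁₃ · sin(θ₁₃ − θ₁₂)) = 6371.01·arcsin(0.06546·sin(289.135°)) = -394.240 km
|dₓₜ| = 394.240 km

394.2 km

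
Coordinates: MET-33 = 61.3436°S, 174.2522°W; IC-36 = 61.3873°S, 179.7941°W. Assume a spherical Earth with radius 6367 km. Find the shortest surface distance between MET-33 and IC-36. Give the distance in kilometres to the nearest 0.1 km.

295.1 km

Δφ = -0.0437°,  Δλ = -5.5419°
a = sin²(Δφ/2) + cos φ₁ cos φ₂ sin²(Δλ/2) = 0.000537
c = 2·arcsin(√a) = 0.046345 rad = 2.6554°
d = R·c = 6367 × 0.046345 = 295.1 km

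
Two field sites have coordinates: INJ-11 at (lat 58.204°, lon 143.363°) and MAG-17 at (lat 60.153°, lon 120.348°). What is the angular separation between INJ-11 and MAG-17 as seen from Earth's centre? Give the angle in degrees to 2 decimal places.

11.89°

Δφ = 1.9490°,  Δλ = -23.0150°
a = sin²(Δφ/2) + cos φ₁ cos φ₂ sin²(Δλ/2) = 0.010726
c = 2·arcsin(√a) = 0.207501 rad = 11.8889°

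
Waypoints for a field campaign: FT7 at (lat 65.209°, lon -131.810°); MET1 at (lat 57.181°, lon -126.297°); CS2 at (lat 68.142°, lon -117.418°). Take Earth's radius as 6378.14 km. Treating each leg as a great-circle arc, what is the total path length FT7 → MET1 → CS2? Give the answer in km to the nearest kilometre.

FT7→MET1: c = 0.147451 rad, d = 940.47 km
MET1→CS2: c = 0.203631 rad, d = 1298.79 km
Total = 940.47 + 1298.79 = 2239.25 km

2239 km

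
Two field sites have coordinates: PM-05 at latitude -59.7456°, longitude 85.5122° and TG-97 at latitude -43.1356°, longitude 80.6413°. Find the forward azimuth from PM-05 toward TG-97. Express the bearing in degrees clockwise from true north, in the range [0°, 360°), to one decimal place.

Δλ = -4.8709°
y = sin Δλ · cos φ₂ = -0.061963
x = cos φ₁ sin φ₂ − sin φ₁ cos φ₂ cos Δλ = 0.283579
θ = atan2(y, x) = -12.3255° → 347.6745° (mod 360°)

347.7°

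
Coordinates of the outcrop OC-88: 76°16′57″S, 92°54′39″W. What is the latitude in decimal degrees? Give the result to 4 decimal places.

76.2825°S

76° + 16′/60 + 57″/3600 = 76 + 0.26667 + 0.01583 = 76.2825°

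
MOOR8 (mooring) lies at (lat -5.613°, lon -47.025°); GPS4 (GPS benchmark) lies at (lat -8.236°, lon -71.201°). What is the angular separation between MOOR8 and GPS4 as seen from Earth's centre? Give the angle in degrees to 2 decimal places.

Δφ = -2.6230°,  Δλ = -24.1760°
a = sin²(Δφ/2) + cos φ₁ cos φ₂ sin²(Δλ/2) = 0.043718
c = 2·arcsin(√a) = 0.421284 rad = 24.1378°

24.14°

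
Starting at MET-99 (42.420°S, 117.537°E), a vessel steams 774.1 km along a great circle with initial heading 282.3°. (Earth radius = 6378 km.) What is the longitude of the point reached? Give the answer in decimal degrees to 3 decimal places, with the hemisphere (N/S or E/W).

108.576°E

δ = d/R = 774.1/6378 = 0.121370 rad
φ₂ = arcsin(sin φ₁ cos δ + cos φ₁ sin δ cos θ)
   = arcsin(-0.67456·0.99264 + 0.73822·0.12107·0.21303) = -40.58365°
λ₂ = λ₁ + atan2(sin θ sin δ cos φ₁, cos δ − sin φ₁ sin φ₂) = 108.57609°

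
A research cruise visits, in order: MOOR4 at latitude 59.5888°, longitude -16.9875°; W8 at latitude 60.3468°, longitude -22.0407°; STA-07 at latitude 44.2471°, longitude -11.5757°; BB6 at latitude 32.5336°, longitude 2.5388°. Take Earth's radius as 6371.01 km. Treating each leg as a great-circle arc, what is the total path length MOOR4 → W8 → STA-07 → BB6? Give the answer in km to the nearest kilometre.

MOOR4→W8: c = 0.046067 rad, d = 293.49 km
W8→STA-07: c = 0.301523 rad, d = 1921.00 km
STA-07→BB6: c = 0.280408 rad, d = 1786.48 km
Total = 293.49 + 1921.00 + 1786.48 = 4000.98 km

4001 km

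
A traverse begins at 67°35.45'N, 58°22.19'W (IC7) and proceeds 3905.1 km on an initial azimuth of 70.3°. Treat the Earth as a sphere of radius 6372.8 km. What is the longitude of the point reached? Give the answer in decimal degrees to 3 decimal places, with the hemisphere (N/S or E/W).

17.868°E

IC7: φ = +67.59083°, λ = -58.36983°
δ = d/R = 3905.1/6372.8 = 0.612776 rad
φ₂ = arcsin(sin φ₁ cos δ + cos φ₁ sin δ cos θ)
   = arcsin(0.92449·0.81805 + 0.38122·0.57514·0.33710) = 56.11813°
λ₂ = λ₁ + atan2(sin θ sin δ cos φ₁, cos δ − sin φ₁ sin φ₂) = 17.86800°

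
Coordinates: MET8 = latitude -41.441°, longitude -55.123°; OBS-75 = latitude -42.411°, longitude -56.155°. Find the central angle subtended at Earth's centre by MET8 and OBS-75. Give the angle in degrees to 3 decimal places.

Δφ = -0.9700°,  Δλ = -1.0320°
a = sin²(Δφ/2) + cos φ₁ cos φ₂ sin²(Δλ/2) = 0.000117
c = 2·arcsin(√a) = 0.021591 rad = 1.2371°

1.237°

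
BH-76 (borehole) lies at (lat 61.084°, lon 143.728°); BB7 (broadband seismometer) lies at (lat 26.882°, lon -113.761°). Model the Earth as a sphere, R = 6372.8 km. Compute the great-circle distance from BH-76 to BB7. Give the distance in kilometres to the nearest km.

Δφ = -34.2020°,  Δλ = 102.5110°
a = sin²(Δφ/2) + cos φ₁ cos φ₂ sin²(Δλ/2) = 0.348821
c = 2·arcsin(√a) = 1.263631 rad = 72.4007°
d = R·c = 6372.8 × 1.263631 = 8052.9 km

8053 km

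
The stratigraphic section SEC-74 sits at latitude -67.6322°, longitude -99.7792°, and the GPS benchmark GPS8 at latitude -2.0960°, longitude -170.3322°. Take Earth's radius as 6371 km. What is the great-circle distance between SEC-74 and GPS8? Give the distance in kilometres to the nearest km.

8981 km

Δφ = 65.5362°,  Δλ = -70.5530°
a = sin²(Δφ/2) + cos φ₁ cos φ₂ sin²(Δλ/2) = 0.419782
c = 2·arcsin(√a) = 1.409664 rad = 80.7678°
d = R·c = 6371 × 1.409664 = 8981.0 km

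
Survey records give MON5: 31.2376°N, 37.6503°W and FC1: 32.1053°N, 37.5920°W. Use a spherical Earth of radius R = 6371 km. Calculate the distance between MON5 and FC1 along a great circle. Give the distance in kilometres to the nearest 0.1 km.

Δφ = 0.8677°,  Δλ = 0.0583°
a = sin²(Δφ/2) + cos φ₁ cos φ₂ sin²(Δλ/2) = 0.000058
c = 2·arcsin(√a) = 0.015169 rad = 0.8691°
d = R·c = 6371 × 0.015169 = 96.6 km

96.6 km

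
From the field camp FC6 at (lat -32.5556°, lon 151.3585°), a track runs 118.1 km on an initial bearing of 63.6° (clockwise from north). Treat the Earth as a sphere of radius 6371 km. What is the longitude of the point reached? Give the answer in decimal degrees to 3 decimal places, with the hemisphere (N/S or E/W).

δ = d/R = 118.1/6371 = 0.018537 rad
φ₂ = arcsin(sin φ₁ cos δ + cos φ₁ sin δ cos θ)
   = arcsin(-0.53812·0.99983 + 0.84287·0.01854·0.44464) = -32.07836°
λ₂ = λ₁ + atan2(sin θ sin δ cos φ₁, cos δ − sin φ₁ sin φ₂) = 152.48126°

152.481°E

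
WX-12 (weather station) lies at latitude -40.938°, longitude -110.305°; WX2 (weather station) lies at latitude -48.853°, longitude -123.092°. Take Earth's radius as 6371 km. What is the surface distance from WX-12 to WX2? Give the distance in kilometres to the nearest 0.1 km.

Δφ = -7.9150°,  Δλ = -12.7870°
a = sin²(Δφ/2) + cos φ₁ cos φ₂ sin²(Δλ/2) = 0.010927
c = 2·arcsin(√a) = 0.209447 rad = 12.0004°
d = R·c = 6371 × 0.209447 = 1334.4 km

1334.4 km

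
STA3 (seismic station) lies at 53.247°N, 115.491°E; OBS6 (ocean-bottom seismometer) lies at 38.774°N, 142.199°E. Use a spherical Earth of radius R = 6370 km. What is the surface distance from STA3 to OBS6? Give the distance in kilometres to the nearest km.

Δφ = -14.4730°,  Δλ = 26.7080°
a = sin²(Δφ/2) + cos φ₁ cos φ₂ sin²(Δλ/2) = 0.040753
c = 2·arcsin(√a) = 0.406541 rad = 23.2931°
d = R·c = 6370 × 0.406541 = 2589.7 km

2590 km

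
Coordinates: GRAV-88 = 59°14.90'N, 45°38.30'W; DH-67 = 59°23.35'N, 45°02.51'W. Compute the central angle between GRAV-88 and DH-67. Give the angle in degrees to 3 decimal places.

0.335°

GRAV-88: φ = +59.24833°, λ = -45.63833°
DH-67: φ = +59.38917°, λ = -45.04183°
Δφ = 0.1408°,  Δλ = 0.5965°
a = sin²(Δφ/2) + cos φ₁ cos φ₂ sin²(Δλ/2) = 0.000009
c = 2·arcsin(√a) = 0.005853 rad = 0.3354°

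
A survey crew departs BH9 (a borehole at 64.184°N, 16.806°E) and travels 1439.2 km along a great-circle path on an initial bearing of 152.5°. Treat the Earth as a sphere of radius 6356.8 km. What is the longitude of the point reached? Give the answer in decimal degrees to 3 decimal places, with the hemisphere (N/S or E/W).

δ = d/R = 1439.2/6356.8 = 0.226403 rad
φ₂ = arcsin(sin φ₁ cos δ + cos φ₁ sin δ cos θ)
   = arcsin(0.90020·0.97448 + 0.43548·0.22447·-0.88701) = 52.23366°
λ₂ = λ₁ + atan2(sin θ sin δ cos φ₁, cos δ − sin φ₁ sin φ₂) = 26.54970°

26.550°E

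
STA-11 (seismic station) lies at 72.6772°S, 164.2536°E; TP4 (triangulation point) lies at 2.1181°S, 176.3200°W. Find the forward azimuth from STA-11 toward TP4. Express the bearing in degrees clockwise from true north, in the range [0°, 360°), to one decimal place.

20.5°

Δλ = 19.4264°
y = sin Δλ · cos φ₂ = 0.332368
x = cos φ₁ sin φ₂ − sin φ₁ cos φ₂ cos Δλ = 0.888674
θ = atan2(y, x) = 20.5060° → 20.5060° (mod 360°)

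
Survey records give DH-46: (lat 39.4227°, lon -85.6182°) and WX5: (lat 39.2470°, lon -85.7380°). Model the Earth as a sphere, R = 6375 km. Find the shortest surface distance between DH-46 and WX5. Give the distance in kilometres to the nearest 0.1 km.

22.1 km

Δφ = -0.1757°,  Δλ = -0.1198°
a = sin²(Δφ/2) + cos φ₁ cos φ₂ sin²(Δλ/2) = 0.000003
c = 2·arcsin(√a) = 0.003467 rad = 0.1986°
d = R·c = 6375 × 0.003467 = 22.1 km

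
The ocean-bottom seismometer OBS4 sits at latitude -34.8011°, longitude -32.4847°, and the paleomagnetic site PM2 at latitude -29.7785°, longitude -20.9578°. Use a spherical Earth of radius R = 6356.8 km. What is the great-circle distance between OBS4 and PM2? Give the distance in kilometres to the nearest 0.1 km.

Δφ = 5.0226°,  Δλ = 11.5269°
a = sin²(Δφ/2) + cos φ₁ cos φ₂ sin²(Δλ/2) = 0.009107
c = 2·arcsin(√a) = 0.191154 rad = 10.9523°
d = R·c = 6356.8 × 0.191154 = 1215.1 km

1215.1 km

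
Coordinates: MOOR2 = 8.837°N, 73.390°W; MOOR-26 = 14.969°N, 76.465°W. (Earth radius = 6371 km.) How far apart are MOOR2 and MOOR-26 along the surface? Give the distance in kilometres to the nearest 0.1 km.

Δφ = 6.1320°,  Δλ = -3.0750°
a = sin²(Δφ/2) + cos φ₁ cos φ₂ sin²(Δλ/2) = 0.003548
c = 2·arcsin(√a) = 0.119201 rad = 6.8297°
d = R·c = 6371 × 0.119201 = 759.4 km

759.4 km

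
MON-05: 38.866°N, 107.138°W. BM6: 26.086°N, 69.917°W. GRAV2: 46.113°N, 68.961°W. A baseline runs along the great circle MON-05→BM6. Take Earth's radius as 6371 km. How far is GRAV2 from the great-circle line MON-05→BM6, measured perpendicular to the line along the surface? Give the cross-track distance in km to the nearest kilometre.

δ₁₃ = central angle MON-05→GRAV2 = 0.502132 rad  (haversine)
θ₁₃ = bearing MON-05→GRAV2 = 62.908°,  θ₁₂ = bearing MON-05→BM6 = 101.082°
dₓₜ = R·arcsin(sin δ₁₃ · sin(θ₁₃ − θ₁₂)) = 6371·arcsin(0.48130·sin(-38.174°)) = -1924.295 km
|dₓₜ| = 1924.295 km

1924 km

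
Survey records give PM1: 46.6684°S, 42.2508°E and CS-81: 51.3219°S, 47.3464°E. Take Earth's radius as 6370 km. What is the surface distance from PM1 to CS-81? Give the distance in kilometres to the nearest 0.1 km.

Δφ = -4.6535°,  Δλ = 5.0956°
a = sin²(Δφ/2) + cos φ₁ cos φ₂ sin²(Δλ/2) = 0.002496
c = 2·arcsin(√a) = 0.099955 rad = 5.7270°
d = R·c = 6370 × 0.099955 = 636.7 km

636.7 km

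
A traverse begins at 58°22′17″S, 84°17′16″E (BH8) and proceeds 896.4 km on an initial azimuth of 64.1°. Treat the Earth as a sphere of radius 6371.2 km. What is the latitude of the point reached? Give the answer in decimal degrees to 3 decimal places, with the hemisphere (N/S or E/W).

BH8: φ = -58.37139°, λ = +84.28778°
δ = d/R = 896.4/6371.2 = 0.140696 rad
φ₂ = arcsin(sin φ₁ cos δ + cos φ₁ sin δ cos θ)
   = arcsin(-0.85147·0.99012 + 0.52441·0.14023·0.43680) = -54.18685°
λ₂ = λ₁ + atan2(sin θ sin δ cos φ₁, cos δ − sin φ₁ sin φ₂) = 96.73747°

54.187°S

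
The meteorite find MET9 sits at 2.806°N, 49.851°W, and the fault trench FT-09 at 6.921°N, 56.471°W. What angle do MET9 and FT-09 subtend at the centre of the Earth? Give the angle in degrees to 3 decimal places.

7.773°

Δφ = 4.1150°,  Δλ = -6.6200°
a = sin²(Δφ/2) + cos φ₁ cos φ₂ sin²(Δλ/2) = 0.004594
c = 2·arcsin(√a) = 0.135669 rad = 7.7732°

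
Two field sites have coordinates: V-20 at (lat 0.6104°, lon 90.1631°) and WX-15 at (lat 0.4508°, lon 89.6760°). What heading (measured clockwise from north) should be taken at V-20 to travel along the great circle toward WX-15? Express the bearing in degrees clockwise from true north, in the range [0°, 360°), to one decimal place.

Δλ = -0.4871°
y = sin Δλ · cos φ₂ = -0.008501
x = cos φ₁ sin φ₂ − sin φ₁ cos φ₂ cos Δλ = -0.002785
θ = atan2(y, x) = -108.1399° → 251.8601° (mod 360°)

251.9°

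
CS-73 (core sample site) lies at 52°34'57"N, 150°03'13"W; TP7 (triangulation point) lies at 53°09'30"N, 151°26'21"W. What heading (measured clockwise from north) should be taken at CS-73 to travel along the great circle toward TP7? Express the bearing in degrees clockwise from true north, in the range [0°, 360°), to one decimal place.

CS-73: φ = +52.58250°, λ = -150.05361°
TP7: φ = +53.15833°, λ = -151.43917°
Δλ = -1.3856°
y = sin Δλ · cos φ₂ = -0.014499
x = cos φ₁ sin φ₂ − sin φ₁ cos φ₂ cos Δλ = 0.010189
θ = atan2(y, x) = -54.9013° → 305.0987° (mod 360°)

305.1°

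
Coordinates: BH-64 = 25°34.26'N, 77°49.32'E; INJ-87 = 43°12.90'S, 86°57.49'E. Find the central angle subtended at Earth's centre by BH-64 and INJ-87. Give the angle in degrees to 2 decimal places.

BH-64: φ = +25.57100°, λ = +77.82200°
INJ-87: φ = -43.21500°, λ = +86.95817°
Δφ = -68.7860°,  Δλ = 9.1362°
a = sin²(Δφ/2) + cos φ₁ cos φ₂ sin²(Δλ/2) = 0.323244
c = 2·arcsin(√a) = 1.209473 rad = 69.2977°

69.30°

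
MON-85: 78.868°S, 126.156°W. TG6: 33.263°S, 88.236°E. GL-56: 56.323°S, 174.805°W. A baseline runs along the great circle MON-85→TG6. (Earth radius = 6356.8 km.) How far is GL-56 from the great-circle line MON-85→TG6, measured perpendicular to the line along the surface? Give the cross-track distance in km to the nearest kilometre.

δ₁₃ = central angle MON-85→GL-56 = 0.479447 rad  (haversine)
θ₁₃ = bearing MON-85→GL-56 = 295.527°,  θ₁₂ = bearing MON-85→TG6 = 211.101°
dₓₜ = R·arcsin(sin δ₁₃ · sin(θ₁₃ − θ₁₂)) = 6356.8·arcsin(0.46129·sin(84.426°)) = 3032.128 km
|dₓₜ| = 3032.128 km

3032 km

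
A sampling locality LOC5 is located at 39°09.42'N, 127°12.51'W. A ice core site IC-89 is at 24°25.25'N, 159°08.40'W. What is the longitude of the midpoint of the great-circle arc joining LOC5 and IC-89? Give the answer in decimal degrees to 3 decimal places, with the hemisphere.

144.488°W

LOC5: φ = +39.15700°, λ = -127.20850°
IC-89: φ = +24.42083°, λ = -159.14000°
Bx = cos φ₂ cos Δλ = 0.772752,  By = cos φ₂ sin Δλ = -0.481586
φₘ = atan2(sin φ₁ + sin φ₂, √((cos φ₁ + Bx)² + By²)) = 32.79994°
λₘ = λ₁ + atan2(By, cos φ₁ + Bx) = -144.48772°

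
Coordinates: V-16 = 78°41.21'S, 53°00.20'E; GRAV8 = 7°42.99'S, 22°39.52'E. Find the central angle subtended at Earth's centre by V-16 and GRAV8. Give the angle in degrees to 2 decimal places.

72.58°

V-16: φ = -78.68683°, λ = +53.00333°
GRAV8: φ = -7.71650°, λ = +22.65867°
Δφ = 70.9703°,  Δλ = -30.3447°
a = sin²(Δφ/2) + cos φ₁ cos φ₂ sin²(Δλ/2) = 0.350287
c = 2·arcsin(√a) = 1.266705 rad = 72.5769°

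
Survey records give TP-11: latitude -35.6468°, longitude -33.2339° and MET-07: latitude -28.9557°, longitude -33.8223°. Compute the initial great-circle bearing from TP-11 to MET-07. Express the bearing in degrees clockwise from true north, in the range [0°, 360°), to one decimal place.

355.6°

Δλ = -0.5884°
y = sin Δλ · cos φ₂ = -0.008986
x = cos φ₁ sin φ₂ − sin φ₁ cos φ₂ cos Δλ = 0.116490
θ = atan2(y, x) = -4.4109° → 355.5891° (mod 360°)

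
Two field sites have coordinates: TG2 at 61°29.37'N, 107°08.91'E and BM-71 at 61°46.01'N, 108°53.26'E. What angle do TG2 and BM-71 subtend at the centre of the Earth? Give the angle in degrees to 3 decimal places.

TG2: φ = +61.48950°, λ = +107.14850°
BM-71: φ = +61.76683°, λ = +108.88767°
Δφ = 0.2773°,  Δλ = 1.7392°
a = sin²(Δφ/2) + cos φ₁ cos φ₂ sin²(Δλ/2) = 0.000058
c = 2·arcsin(√a) = 0.015214 rad = 0.8717°

0.872°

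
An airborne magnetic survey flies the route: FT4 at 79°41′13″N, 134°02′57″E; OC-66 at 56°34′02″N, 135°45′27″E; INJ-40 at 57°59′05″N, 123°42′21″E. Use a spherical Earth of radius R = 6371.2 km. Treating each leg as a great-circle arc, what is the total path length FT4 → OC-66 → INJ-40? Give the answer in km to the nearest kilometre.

3312 km

FT4: φ = +79.68694°, λ = +134.04917°
OC-66: φ = +56.56722°, λ = +135.75750°
INJ-40: φ = +57.98472°, λ = +123.70583°
FT4→OC-66: c = 0.403627 rad, d = 2571.59 km
OC-66→INJ-40: c = 0.116201 rad, d = 740.34 km
Total = 2571.59 + 740.34 = 3311.93 km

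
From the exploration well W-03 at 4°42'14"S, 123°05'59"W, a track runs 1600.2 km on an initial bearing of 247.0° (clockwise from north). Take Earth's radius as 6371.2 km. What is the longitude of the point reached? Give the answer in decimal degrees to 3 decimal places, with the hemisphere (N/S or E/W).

136.539°W

W-03: φ = -4.70389°, λ = -123.09972°
δ = d/R = 1600.2/6371.2 = 0.251161 rad
φ₂ = arcsin(sin φ₁ cos δ + cos φ₁ sin δ cos θ)
   = arcsin(-0.08201·0.96862 + 0.99663·0.24853·-0.39073) = -10.14932°
λ₂ = λ₁ + atan2(sin θ sin δ cos φ₁, cos δ − sin φ₁ sin φ₂) = -136.53867°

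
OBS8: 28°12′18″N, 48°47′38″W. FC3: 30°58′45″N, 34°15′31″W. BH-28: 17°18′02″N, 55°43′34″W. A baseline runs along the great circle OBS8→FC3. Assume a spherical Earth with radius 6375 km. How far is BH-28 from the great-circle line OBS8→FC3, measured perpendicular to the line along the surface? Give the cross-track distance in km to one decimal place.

941.4 km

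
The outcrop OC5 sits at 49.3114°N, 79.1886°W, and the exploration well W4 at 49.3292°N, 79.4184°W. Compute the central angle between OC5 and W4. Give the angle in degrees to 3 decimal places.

0.151°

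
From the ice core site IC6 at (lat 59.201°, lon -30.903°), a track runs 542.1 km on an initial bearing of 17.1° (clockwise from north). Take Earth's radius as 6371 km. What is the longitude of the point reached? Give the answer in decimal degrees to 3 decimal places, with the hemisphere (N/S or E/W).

δ = d/R = 542.1/6371 = 0.085089 rad
φ₂ = arcsin(sin φ₁ cos δ + cos φ₁ sin δ cos θ)
   = arcsin(0.85897·0.99638 + 0.51203·0.08499·0.95579) = 63.82524°
λ₂ = λ₁ + atan2(sin θ sin δ cos φ₁, cos δ − sin φ₁ sin φ₂) = -27.65540°

27.655°W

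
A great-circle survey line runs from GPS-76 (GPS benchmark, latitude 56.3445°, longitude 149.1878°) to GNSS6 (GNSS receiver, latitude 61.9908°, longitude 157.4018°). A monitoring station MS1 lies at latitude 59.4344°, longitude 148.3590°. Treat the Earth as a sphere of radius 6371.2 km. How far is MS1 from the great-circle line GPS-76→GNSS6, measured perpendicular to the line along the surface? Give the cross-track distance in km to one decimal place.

227.6 km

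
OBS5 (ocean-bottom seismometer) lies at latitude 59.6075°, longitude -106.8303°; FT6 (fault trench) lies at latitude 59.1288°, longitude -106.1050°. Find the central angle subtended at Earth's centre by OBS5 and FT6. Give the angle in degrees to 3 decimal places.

Δφ = -0.4787°,  Δλ = 0.7253°
a = sin²(Δφ/2) + cos φ₁ cos φ₂ sin²(Δλ/2) = 0.000028
c = 2·arcsin(√a) = 0.010555 rad = 0.6047°

0.605°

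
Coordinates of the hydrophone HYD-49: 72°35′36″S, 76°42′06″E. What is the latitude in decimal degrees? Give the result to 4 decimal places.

72.5933°S

72° + 35′/60 + 36″/3600 = 72 + 0.58333 + 0.01000 = 72.5933°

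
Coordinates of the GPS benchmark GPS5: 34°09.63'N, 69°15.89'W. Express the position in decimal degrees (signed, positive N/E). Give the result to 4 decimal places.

lat: 34.1605° N → +34.1605°
lon: 69.2648° W → -69.2648°

+34.1605°, -69.2648°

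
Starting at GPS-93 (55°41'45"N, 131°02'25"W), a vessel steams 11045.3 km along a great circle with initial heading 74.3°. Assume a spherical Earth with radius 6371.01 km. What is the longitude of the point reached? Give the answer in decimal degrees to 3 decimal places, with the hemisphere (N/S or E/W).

GPS-93: φ = +55.69583°, λ = -131.04028°
δ = d/R = 11045.3/6371.01 = 1.733681 rad
φ₂ = arcsin(sin φ₁ cos δ + cos φ₁ sin δ cos θ)
   = arcsin(0.82606·-0.16217 + 0.56359·0.98676·0.27060) = 0.94714°
λ₂ = λ₁ + atan2(sin θ sin δ cos φ₁, cos δ − sin φ₁ sin φ₂) = -22.85990°

22.860°W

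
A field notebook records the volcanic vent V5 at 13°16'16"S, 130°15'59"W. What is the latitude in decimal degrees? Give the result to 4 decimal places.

13° + 16′/60 + 16″/3600 = 13 + 0.26667 + 0.00444 = 13.2711°

13.2711°S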